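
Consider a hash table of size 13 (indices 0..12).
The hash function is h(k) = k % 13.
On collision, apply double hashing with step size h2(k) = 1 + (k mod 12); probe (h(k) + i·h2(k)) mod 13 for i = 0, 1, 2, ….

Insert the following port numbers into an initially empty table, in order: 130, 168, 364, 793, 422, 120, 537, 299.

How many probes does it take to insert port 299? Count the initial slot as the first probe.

3

130 hashes to 0; slot 0 is free => place at 0.
168 hashes to 12; slot 12 is free => place at 12.
364 hashes to 0, h2=5; 0 taken => place at 5.
793 hashes to 0, h2=2; 0 taken => place at 2.
422 hashes to 6; slot 6 is free => place at 6.
120 hashes to 3; slot 3 is free => place at 3.
537 hashes to 4; slot 4 is free => place at 4.
299 hashes to 0, h2=12; 0,12 taken => place at 11.
Table: [130, ., 793, 120, 537, 364, 422, ., ., ., ., 299, 168]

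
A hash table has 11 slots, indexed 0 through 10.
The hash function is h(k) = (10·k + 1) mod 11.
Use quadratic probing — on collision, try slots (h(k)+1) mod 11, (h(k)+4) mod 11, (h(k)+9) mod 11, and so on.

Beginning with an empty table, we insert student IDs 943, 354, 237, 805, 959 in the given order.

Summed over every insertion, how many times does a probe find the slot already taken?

943 hashes to 4; slot 4 is free -> place at 4.
354 hashes to 10; slot 10 is free -> place at 10.
237 hashes to 6; slot 6 is free -> place at 6.
805 hashes to 10; 10 taken -> place at 0.
959 hashes to 10; 10,0 taken -> place at 3.
Table: [805, —, —, 959, 943, —, 237, —, —, —, 354]

3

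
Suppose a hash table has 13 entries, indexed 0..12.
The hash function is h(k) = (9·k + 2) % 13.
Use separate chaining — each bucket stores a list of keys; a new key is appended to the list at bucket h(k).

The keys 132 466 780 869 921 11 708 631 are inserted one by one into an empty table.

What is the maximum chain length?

132 → bucket 7
466 → bucket 10
780 → bucket 2
869 → bucket 10 (collision)
921 → bucket 10 (collision)
11 → bucket 10 (collision)
708 → bucket 4
631 → bucket 0
Final buckets:
0: 631
1: -
2: 780
3: -
4: 708
5: -
6: -
7: 132
8: -
9: -
10: 466 -> 869 -> 921 -> 11
11: -
12: -

4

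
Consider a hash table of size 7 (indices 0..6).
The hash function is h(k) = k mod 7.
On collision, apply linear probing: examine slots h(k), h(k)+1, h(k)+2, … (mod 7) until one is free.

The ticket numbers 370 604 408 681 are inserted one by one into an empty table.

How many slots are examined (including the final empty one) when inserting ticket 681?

3

Insert 370: h=6, slot 6 empty => index 6.
Insert 604: h=2, slot 2 empty => index 2.
Insert 408: h=2, slot 2 occupied => index 3.
Insert 681: h=2, slots 2,3 occupied => index 4.
Table: [-, -, 604, 408, 681, -, 370]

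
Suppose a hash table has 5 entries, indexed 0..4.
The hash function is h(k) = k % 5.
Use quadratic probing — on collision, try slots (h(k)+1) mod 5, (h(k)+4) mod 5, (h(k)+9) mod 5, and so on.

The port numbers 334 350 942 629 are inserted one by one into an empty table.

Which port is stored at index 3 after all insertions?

629

334 hashes to 4; slot 4 is free => place at 4.
350 hashes to 0; slot 0 is free => place at 0.
942 hashes to 2; slot 2 is free => place at 2.
629 hashes to 4; 4,0 taken => place at 3.
Table: [350, -, 942, 629, 334]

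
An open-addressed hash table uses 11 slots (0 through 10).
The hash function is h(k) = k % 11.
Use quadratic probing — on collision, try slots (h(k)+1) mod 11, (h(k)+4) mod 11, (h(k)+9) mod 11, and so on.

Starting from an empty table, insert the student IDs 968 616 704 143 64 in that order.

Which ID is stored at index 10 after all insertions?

Insert 968: h=0, slot 0 empty -> index 0.
Insert 616: h=0, slot 0 occupied -> index 1.
Insert 704: h=0, slots 0,1 occupied -> index 4.
Insert 143: h=0, slots 0,1,4 occupied -> index 9.
Insert 64: h=9, slot 9 occupied -> index 10.
Table: [968, 616, -, -, 704, -, -, -, -, 143, 64]

64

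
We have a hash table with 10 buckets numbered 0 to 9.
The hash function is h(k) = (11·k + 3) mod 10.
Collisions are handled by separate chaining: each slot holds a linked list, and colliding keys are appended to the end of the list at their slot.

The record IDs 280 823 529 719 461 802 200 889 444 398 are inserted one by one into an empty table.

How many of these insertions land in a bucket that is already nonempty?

Insert 280: h=3, bucket 3 empty → new chain.
Insert 823: h=6, bucket 6 empty → new chain.
Insert 529: h=2, bucket 2 empty → new chain.
Insert 719: h=2, bucket 2 nonempty → append to chain.
Insert 461: h=4, bucket 4 empty → new chain.
Insert 802: h=5, bucket 5 empty → new chain.
Insert 200: h=3, bucket 3 nonempty → append to chain.
Insert 889: h=2, bucket 2 nonempty → append to chain.
Insert 444: h=7, bucket 7 empty → new chain.
Insert 398: h=1, bucket 1 empty → new chain.
Final buckets:
0: —
1: 398
2: 529 -> 719 -> 889
3: 280 -> 200
4: 461
5: 802
6: 823
7: 444
8: —
9: —

3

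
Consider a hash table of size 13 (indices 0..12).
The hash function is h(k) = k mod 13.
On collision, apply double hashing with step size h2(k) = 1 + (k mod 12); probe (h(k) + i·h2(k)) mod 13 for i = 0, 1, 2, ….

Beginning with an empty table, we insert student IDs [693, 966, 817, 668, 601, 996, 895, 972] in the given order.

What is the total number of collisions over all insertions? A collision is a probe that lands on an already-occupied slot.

693: h=4 → slot 4
966: h=4, h2=7, probe 4,11 → slot 11
817: h=11, h2=2, probe 11,0 → slot 0
668: h=5 → slot 5
601: h=3 → slot 3
996: h=8 → slot 8
895: h=11, h2=8, probe 11,6 → slot 6
972: h=10 → slot 10
Table: [817, -, -, 601, 693, 668, 895, -, 996, -, 972, 966, -]

3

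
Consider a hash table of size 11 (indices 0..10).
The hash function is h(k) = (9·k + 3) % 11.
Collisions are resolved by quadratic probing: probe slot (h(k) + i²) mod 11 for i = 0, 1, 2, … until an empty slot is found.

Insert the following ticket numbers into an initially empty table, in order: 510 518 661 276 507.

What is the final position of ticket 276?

510 hashes to 6; slot 6 is free -> place at 6.
518 hashes to 1; slot 1 is free -> place at 1.
661 hashes to 1; 1 taken -> place at 2.
276 hashes to 1; 1,2 taken -> place at 5.
507 hashes to 1; 1,2,5 taken -> place at 10.
Table: [_, 518, 661, _, _, 276, 510, _, _, _, 507]

5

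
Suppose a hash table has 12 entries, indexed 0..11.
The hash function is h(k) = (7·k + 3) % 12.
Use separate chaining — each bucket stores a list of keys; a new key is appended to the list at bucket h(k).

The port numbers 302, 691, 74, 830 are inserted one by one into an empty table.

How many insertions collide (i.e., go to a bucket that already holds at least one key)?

2

Insert 302: h=5, bucket 5 empty -> new chain.
Insert 691: h=4, bucket 4 empty -> new chain.
Insert 74: h=5, bucket 5 nonempty -> append to chain.
Insert 830: h=5, bucket 5 nonempty -> append to chain.
Final buckets:
0: —
1: —
2: —
3: —
4: 691
5: 302 -> 74 -> 830
6: —
7: —
8: —
9: —
10: —
11: —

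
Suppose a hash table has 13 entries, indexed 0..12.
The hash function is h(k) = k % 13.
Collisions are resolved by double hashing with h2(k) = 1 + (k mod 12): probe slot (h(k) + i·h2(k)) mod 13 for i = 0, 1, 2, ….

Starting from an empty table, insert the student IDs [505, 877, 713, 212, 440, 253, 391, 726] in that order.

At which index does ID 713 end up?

4

505: h=11 -> slot 11
877: h=6 -> slot 6
713: h=11, h2=6, probe 11,4 -> slot 4
212: h=4, h2=9, probe 4,0 -> slot 0
440: h=11, h2=9, probe 11,7 -> slot 7
253: h=6, h2=2, probe 6,8 -> slot 8
391: h=1 -> slot 1
726: h=11, h2=7, probe 11,5 -> slot 5
Table: [212, 391, -, -, 713, 726, 877, 440, 253, -, -, 505, -]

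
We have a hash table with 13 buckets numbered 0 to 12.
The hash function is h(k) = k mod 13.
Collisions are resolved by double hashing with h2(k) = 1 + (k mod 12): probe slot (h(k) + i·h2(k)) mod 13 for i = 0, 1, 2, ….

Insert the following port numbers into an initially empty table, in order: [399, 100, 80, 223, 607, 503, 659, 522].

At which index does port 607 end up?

4

399 hashes to 9; slot 9 is free → place at 9.
100 hashes to 9, h2=5; 9 taken → place at 1.
80 hashes to 2; slot 2 is free → place at 2.
223 hashes to 2, h2=8; 2 taken → place at 10.
607 hashes to 9, h2=8; 9 taken → place at 4.
503 hashes to 9, h2=12; 9 taken → place at 8.
659 hashes to 9, h2=12; 9,8 taken → place at 7.
522 hashes to 2, h2=7; 2,9 taken → place at 3.
Table: [_, 100, 80, 522, 607, _, _, 659, 503, 399, 223, _, _]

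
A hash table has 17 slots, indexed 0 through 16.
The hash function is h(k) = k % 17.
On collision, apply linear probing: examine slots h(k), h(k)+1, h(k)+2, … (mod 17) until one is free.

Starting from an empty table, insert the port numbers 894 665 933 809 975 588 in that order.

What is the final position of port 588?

12

Insert 894: h=10, slot 10 empty -> index 10.
Insert 665: h=2, slot 2 empty -> index 2.
Insert 933: h=15, slot 15 empty -> index 15.
Insert 809: h=10, slot 10 occupied -> index 11.
Insert 975: h=6, slot 6 empty -> index 6.
Insert 588: h=10, slots 10,11 occupied -> index 12.
Table: [., ., 665, ., ., ., 975, ., ., ., 894, 809, 588, ., ., 933, .]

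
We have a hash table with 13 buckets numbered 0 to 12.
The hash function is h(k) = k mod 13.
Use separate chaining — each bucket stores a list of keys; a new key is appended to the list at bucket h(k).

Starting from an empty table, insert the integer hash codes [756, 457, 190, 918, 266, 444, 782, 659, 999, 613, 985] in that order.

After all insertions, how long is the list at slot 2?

Insert 756: h=2, bucket 2 empty -> new chain.
Insert 457: h=2, bucket 2 nonempty -> append to chain.
Insert 190: h=8, bucket 8 empty -> new chain.
Insert 918: h=8, bucket 8 nonempty -> append to chain.
Insert 266: h=6, bucket 6 empty -> new chain.
Insert 444: h=2, bucket 2 nonempty -> append to chain.
Insert 782: h=2, bucket 2 nonempty -> append to chain.
Insert 659: h=9, bucket 9 empty -> new chain.
Insert 999: h=11, bucket 11 empty -> new chain.
Insert 613: h=2, bucket 2 nonempty -> append to chain.
Insert 985: h=10, bucket 10 empty -> new chain.
Final buckets:
0: -
1: -
2: 756 -> 457 -> 444 -> 782 -> 613
3: -
4: -
5: -
6: 266
7: -
8: 190 -> 918
9: 659
10: 985
11: 999
12: -

5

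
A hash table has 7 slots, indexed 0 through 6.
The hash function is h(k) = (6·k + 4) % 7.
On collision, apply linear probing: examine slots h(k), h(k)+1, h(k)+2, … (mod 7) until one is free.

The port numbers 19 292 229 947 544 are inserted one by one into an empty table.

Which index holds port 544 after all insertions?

19: h=6 => slot 6
292: h=6, probe 6,0 => slot 0
229: h=6, probe 6,0,1 => slot 1
947: h=2 => slot 2
544: h=6, probe 6,0,1,2,3 => slot 3
Table: [292, 229, 947, 544, _, _, 19]

3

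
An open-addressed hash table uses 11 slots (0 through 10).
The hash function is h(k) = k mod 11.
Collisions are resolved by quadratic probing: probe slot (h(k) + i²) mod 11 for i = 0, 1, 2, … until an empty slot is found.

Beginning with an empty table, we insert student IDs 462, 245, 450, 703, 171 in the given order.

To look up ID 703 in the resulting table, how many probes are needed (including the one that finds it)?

Insert 462: h=0, slot 0 empty -> index 0.
Insert 245: h=3, slot 3 empty -> index 3.
Insert 450: h=10, slot 10 empty -> index 10.
Insert 703: h=10, slots 10,0,3 occupied -> index 8.
Insert 171: h=6, slot 6 empty -> index 6.
Table: [462, ., ., 245, ., ., 171, ., 703, ., 450]
Lookup 703: h=10, probe 10,0,3,8 → found at 8.

4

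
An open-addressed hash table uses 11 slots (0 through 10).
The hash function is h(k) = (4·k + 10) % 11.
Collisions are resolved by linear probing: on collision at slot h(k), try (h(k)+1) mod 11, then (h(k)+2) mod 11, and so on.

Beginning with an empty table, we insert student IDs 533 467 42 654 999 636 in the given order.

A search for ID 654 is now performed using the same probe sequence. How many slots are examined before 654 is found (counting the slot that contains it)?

3

533: h=8 => slot 8
467: h=8, probe 8,9 => slot 9
42: h=2 => slot 2
654: h=8, probe 8,9,10 => slot 10
999: h=2, probe 2,3 => slot 3
636: h=2, probe 2,3,4 => slot 4
Table: [_, _, 42, 999, 636, _, _, _, 533, 467, 654]
Lookup 654: h=8, probe 8,9,10 → found at 10.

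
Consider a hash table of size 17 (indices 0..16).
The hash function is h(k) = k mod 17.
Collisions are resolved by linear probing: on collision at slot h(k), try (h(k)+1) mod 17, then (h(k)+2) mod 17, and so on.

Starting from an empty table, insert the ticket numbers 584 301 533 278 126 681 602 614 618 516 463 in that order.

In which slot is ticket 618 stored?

584 hashes to 6; slot 6 is free => place at 6.
301 hashes to 12; slot 12 is free => place at 12.
533 hashes to 6; 6 taken => place at 7.
278 hashes to 6; 6,7 taken => place at 8.
126 hashes to 7; 7,8 taken => place at 9.
681 hashes to 1; slot 1 is free => place at 1.
602 hashes to 7; 7,8,9 taken => place at 10.
614 hashes to 2; slot 2 is free => place at 2.
618 hashes to 6; 6,7,8,9,10 taken => place at 11.
516 hashes to 6; 6,7,8,9,10,11,12 taken => place at 13.
463 hashes to 4; slot 4 is free => place at 4.
Table: [—, 681, 614, —, 463, —, 584, 533, 278, 126, 602, 618, 301, 516, —, —, —]

11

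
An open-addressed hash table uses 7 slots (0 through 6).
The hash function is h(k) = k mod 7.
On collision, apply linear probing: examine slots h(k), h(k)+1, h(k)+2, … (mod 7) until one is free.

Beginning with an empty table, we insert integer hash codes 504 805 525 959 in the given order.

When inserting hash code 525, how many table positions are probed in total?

504: h=0 => slot 0
805: h=0, probe 0,1 => slot 1
525: h=0, probe 0,1,2 => slot 2
959: h=0, probe 0,1,2,3 => slot 3
Table: [504, 805, 525, 959, -, -, -]

3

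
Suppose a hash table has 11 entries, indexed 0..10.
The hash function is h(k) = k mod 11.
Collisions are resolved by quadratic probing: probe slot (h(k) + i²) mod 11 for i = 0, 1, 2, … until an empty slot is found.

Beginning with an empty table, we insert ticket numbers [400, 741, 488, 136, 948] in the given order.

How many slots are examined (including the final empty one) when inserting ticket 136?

400: h=4 → slot 4
741: h=4, probe 4,5 → slot 5
488: h=4, probe 4,5,8 → slot 8
136: h=4, probe 4,5,8,2 → slot 2
948: h=2, probe 2,3 → slot 3
Table: [—, —, 136, 948, 400, 741, —, —, 488, —, —]

4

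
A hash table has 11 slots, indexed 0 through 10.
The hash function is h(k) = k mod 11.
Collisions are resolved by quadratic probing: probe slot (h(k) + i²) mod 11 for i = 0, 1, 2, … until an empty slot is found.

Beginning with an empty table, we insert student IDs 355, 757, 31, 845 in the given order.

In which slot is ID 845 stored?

Insert 355: h=3, slot 3 empty → index 3.
Insert 757: h=9, slot 9 empty → index 9.
Insert 31: h=9, slot 9 occupied → index 10.
Insert 845: h=9, slots 9,10 occupied → index 2.
Table: [., ., 845, 355, ., ., ., ., ., 757, 31]

2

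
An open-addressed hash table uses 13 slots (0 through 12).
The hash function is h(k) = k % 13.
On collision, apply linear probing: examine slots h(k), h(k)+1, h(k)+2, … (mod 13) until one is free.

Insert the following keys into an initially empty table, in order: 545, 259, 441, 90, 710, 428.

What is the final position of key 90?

545: h=12 => slot 12
259: h=12, probe 12,0 => slot 0
441: h=12, probe 12,0,1 => slot 1
90: h=12, probe 12,0,1,2 => slot 2
710: h=8 => slot 8
428: h=12, probe 12,0,1,2,3 => slot 3
Table: [259, 441, 90, 428, _, _, _, _, 710, _, _, _, 545]

2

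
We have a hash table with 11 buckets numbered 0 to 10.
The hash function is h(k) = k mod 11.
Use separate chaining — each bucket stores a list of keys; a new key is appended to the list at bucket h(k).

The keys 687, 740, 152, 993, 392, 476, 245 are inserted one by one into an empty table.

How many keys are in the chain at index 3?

687 → bucket 5
740 → bucket 3
152 → bucket 9
993 → bucket 3 (collision)
392 → bucket 7
476 → bucket 3 (collision)
245 → bucket 3 (collision)
Final buckets:
0: ∅
1: ∅
2: ∅
3: 740 -> 993 -> 476 -> 245
4: ∅
5: 687
6: ∅
7: 392
8: ∅
9: 152
10: ∅

4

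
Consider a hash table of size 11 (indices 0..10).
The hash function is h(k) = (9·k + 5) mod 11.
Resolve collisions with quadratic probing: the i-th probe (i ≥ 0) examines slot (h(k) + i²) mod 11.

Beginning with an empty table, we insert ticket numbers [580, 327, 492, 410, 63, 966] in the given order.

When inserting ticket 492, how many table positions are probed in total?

3

580 hashes to 0; slot 0 is free → place at 0.
327 hashes to 0; 0 taken → place at 1.
492 hashes to 0; 0,1 taken → place at 4.
410 hashes to 10; slot 10 is free → place at 10.
63 hashes to 0; 0,1,4 taken → place at 9.
966 hashes to 9; 9,10 taken → place at 2.
Table: [580, 327, 966, ∅, 492, ∅, ∅, ∅, ∅, 63, 410]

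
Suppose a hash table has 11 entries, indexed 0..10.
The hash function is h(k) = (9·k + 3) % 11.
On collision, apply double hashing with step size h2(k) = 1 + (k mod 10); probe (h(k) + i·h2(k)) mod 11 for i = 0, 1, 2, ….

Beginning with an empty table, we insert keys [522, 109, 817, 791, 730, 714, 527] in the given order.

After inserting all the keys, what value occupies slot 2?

522: h=4 => slot 4
109: h=5 => slot 5
817: h=8 => slot 8
791: h=5, h2=2, probe 5,7 => slot 7
730: h=6 => slot 6
714: h=5, h2=5, probe 5,10 => slot 10
527: h=5, h2=8, probe 5,2 => slot 2
Table: [—, —, 527, —, 522, 109, 730, 791, 817, —, 714]

527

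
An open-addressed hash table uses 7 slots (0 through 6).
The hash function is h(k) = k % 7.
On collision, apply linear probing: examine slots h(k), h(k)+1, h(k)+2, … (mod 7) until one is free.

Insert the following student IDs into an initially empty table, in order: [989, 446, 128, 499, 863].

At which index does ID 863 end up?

6

Insert 989: h=2, slot 2 empty -> index 2.
Insert 446: h=5, slot 5 empty -> index 5.
Insert 128: h=2, slot 2 occupied -> index 3.
Insert 499: h=2, slots 2,3 occupied -> index 4.
Insert 863: h=2, slots 2,3,4,5 occupied -> index 6.
Table: [∅, ∅, 989, 128, 499, 446, 863]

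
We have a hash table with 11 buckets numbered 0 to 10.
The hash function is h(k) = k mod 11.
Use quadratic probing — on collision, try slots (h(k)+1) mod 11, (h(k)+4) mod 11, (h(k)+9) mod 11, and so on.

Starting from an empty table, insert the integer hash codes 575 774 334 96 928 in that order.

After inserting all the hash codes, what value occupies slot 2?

575: h=3 -> slot 3
774: h=4 -> slot 4
334: h=4, probe 4,5 -> slot 5
96: h=8 -> slot 8
928: h=4, probe 4,5,8,2 -> slot 2
Table: [-, -, 928, 575, 774, 334, -, -, 96, -, -]

928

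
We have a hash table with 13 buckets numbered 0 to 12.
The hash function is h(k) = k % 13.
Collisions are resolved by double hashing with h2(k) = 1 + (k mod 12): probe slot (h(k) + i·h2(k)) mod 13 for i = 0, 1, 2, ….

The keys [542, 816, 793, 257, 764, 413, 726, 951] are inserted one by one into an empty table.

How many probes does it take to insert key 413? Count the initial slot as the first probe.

542: h=9 => slot 9
816: h=10 => slot 10
793: h=0 => slot 0
257: h=10, h2=6, probe 10,3 => slot 3
764: h=10, h2=9, probe 10,6 => slot 6
413: h=10, h2=6, probe 10,3,9,2 => slot 2
726: h=11 => slot 11
951: h=2, h2=4, probe 2,6,10,1 => slot 1
Table: [793, 951, 413, 257, -, -, 764, -, -, 542, 816, 726, -]

4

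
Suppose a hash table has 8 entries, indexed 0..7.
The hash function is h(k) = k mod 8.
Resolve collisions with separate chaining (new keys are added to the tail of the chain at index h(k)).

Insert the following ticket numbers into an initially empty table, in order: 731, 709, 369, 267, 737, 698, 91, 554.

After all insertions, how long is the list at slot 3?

3

731 → bucket 3
709 → bucket 5
369 → bucket 1
267 → bucket 3 (collision)
737 → bucket 1 (collision)
698 → bucket 2
91 → bucket 3 (collision)
554 → bucket 2 (collision)
Final buckets:
0: ∅
1: 369 -> 737
2: 698 -> 554
3: 731 -> 267 -> 91
4: ∅
5: 709
6: ∅
7: ∅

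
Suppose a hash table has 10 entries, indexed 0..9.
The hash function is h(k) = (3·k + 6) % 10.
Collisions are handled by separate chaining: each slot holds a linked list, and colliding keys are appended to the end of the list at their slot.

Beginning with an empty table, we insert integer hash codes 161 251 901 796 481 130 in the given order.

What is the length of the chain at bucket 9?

161 -> bucket 9
251 -> bucket 9 (collision)
901 -> bucket 9 (collision)
796 -> bucket 4
481 -> bucket 9 (collision)
130 -> bucket 6
Final buckets:
0: -
1: -
2: -
3: -
4: 796
5: -
6: 130
7: -
8: -
9: 161 -> 251 -> 901 -> 481

4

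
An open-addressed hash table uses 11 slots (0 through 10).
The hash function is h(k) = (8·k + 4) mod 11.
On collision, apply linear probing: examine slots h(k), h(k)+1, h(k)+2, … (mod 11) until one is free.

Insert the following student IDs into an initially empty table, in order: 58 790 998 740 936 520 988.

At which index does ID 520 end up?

Insert 58: h=6, slot 6 empty -> index 6.
Insert 790: h=10, slot 10 empty -> index 10.
Insert 998: h=2, slot 2 empty -> index 2.
Insert 740: h=6, slot 6 occupied -> index 7.
Insert 936: h=1, slot 1 empty -> index 1.
Insert 520: h=6, slots 6,7 occupied -> index 8.
Insert 988: h=10, slot 10 occupied -> index 0.
Table: [988, 936, 998, _, _, _, 58, 740, 520, _, 790]

8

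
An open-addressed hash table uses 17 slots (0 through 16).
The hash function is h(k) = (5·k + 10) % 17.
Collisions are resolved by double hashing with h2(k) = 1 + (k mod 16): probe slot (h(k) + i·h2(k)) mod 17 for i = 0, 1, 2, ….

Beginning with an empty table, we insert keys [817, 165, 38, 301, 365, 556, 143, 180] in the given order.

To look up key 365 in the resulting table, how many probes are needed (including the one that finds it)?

Insert 817: h=15, slot 15 empty → index 15.
Insert 165: h=2, slot 2 empty → index 2.
Insert 38: h=13, slot 13 empty → index 13.
Insert 301: h=2, h2=14, slot 2 occupied → index 16.
Insert 365: h=16, h2=14, slots 16,13 occupied → index 10.
Insert 556: h=2, h2=13, slots 2,15 occupied → index 11.
Insert 143: h=11, h2=16, slots 11,10 occupied → index 9.
Insert 180: h=9, h2=5, slot 9 occupied → index 14.
Table: [∅, ∅, 165, ∅, ∅, ∅, ∅, ∅, ∅, 143, 365, 556, ∅, 38, 180, 817, 301]
Lookup 365: h=16, h2=14, probe 16,13,10 → found at 10.

3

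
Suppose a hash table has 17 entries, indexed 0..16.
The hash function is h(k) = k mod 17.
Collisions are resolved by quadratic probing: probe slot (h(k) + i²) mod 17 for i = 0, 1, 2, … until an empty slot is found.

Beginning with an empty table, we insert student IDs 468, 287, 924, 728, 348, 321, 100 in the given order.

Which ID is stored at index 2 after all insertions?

100

Insert 468: h=9, slot 9 empty → index 9.
Insert 287: h=15, slot 15 empty → index 15.
Insert 924: h=6, slot 6 empty → index 6.
Insert 728: h=14, slot 14 empty → index 14.
Insert 348: h=8, slot 8 empty → index 8.
Insert 321: h=15, slot 15 occupied → index 16.
Insert 100: h=15, slots 15,16 occupied → index 2.
Table: [-, -, 100, -, -, -, 924, -, 348, 468, -, -, -, -, 728, 287, 321]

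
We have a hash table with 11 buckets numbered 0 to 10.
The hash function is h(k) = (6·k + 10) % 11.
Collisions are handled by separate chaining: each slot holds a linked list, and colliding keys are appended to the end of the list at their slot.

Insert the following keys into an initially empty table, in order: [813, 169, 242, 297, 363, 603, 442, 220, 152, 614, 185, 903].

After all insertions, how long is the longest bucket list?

Insert 813: h=4, bucket 4 empty -> new chain.
Insert 169: h=1, bucket 1 empty -> new chain.
Insert 242: h=10, bucket 10 empty -> new chain.
Insert 297: h=10, bucket 10 nonempty -> append to chain.
Insert 363: h=10, bucket 10 nonempty -> append to chain.
Insert 603: h=9, bucket 9 empty -> new chain.
Insert 442: h=0, bucket 0 empty -> new chain.
Insert 220: h=10, bucket 10 nonempty -> append to chain.
Insert 152: h=9, bucket 9 nonempty -> append to chain.
Insert 614: h=9, bucket 9 nonempty -> append to chain.
Insert 185: h=9, bucket 9 nonempty -> append to chain.
Insert 903: h=5, bucket 5 empty -> new chain.
Final buckets:
0: 442
1: 169
2: -
3: -
4: 813
5: 903
6: -
7: -
8: -
9: 603 -> 152 -> 614 -> 185
10: 242 -> 297 -> 363 -> 220

4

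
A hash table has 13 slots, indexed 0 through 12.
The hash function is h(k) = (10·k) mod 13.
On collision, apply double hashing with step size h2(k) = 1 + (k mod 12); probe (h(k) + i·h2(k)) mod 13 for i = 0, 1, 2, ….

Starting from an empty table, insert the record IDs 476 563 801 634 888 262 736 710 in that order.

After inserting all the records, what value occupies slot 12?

801

476: h=2 => slot 2
563: h=1 => slot 1
801: h=2, h2=10, probe 2,12 => slot 12
634: h=9 => slot 9
888: h=1, h2=1, probe 1,2,3 => slot 3
262: h=7 => slot 7
736: h=2, h2=5, probe 2,7,12,4 => slot 4
710: h=2, h2=3, probe 2,5 => slot 5
Table: [—, 563, 476, 888, 736, 710, —, 262, —, 634, —, —, 801]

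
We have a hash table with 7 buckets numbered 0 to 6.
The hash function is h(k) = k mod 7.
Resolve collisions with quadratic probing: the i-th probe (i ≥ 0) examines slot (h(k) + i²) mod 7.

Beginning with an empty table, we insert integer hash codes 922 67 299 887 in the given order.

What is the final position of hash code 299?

Insert 922: h=5, slot 5 empty → index 5.
Insert 67: h=4, slot 4 empty → index 4.
Insert 299: h=5, slot 5 occupied → index 6.
Insert 887: h=5, slots 5,6 occupied → index 2.
Table: [-, -, 887, -, 67, 922, 299]

6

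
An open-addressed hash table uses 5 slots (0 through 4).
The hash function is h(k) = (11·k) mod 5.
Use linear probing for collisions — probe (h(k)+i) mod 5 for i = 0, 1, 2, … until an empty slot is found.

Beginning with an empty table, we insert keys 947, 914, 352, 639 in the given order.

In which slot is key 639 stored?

0

Insert 947: h=2, slot 2 empty -> index 2.
Insert 914: h=4, slot 4 empty -> index 4.
Insert 352: h=2, slot 2 occupied -> index 3.
Insert 639: h=4, slot 4 occupied -> index 0.
Table: [639, ., 947, 352, 914]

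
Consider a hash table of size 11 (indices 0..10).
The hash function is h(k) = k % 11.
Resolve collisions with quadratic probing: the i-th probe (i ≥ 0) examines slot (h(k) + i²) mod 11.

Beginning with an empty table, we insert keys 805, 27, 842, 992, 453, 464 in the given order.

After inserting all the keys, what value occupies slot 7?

805 hashes to 2; slot 2 is free => place at 2.
27 hashes to 5; slot 5 is free => place at 5.
842 hashes to 6; slot 6 is free => place at 6.
992 hashes to 2; 2 taken => place at 3.
453 hashes to 2; 2,3,6 taken => place at 0.
464 hashes to 2; 2,3,6,0 taken => place at 7.
Table: [453, -, 805, 992, -, 27, 842, 464, -, -, -]

464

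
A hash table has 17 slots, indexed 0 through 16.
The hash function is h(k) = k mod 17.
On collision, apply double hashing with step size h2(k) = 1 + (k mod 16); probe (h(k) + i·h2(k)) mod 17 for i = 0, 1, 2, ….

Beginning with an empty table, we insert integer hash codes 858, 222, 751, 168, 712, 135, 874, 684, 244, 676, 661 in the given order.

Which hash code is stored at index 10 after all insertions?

Insert 858: h=8, slot 8 empty -> index 8.
Insert 222: h=1, slot 1 empty -> index 1.
Insert 751: h=3, slot 3 empty -> index 3.
Insert 168: h=15, slot 15 empty -> index 15.
Insert 712: h=15, h2=9, slot 15 occupied -> index 7.
Insert 135: h=16, slot 16 empty -> index 16.
Insert 874: h=7, h2=11, slots 7,1 occupied -> index 12.
Insert 684: h=4, slot 4 empty -> index 4.
Insert 244: h=6, slot 6 empty -> index 6.
Insert 676: h=13, slot 13 empty -> index 13.
Insert 661: h=15, h2=6, slots 15,4 occupied -> index 10.
Table: [_, 222, _, 751, 684, _, 244, 712, 858, _, 661, _, 874, 676, _, 168, 135]

661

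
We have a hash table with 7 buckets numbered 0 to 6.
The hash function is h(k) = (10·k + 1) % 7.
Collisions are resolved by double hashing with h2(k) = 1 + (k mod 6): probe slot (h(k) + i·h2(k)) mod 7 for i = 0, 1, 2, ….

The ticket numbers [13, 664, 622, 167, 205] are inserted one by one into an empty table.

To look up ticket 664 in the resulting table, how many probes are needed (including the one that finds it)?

2

13: h=5 => slot 5
664: h=5, h2=5, probe 5,3 => slot 3
622: h=5, h2=5, probe 5,3,1 => slot 1
167: h=5, h2=6, probe 5,4 => slot 4
205: h=0 => slot 0
Table: [205, 622, —, 664, 167, 13, —]
Lookup 664: h=5, h2=5, probe 5,3 → found at 3.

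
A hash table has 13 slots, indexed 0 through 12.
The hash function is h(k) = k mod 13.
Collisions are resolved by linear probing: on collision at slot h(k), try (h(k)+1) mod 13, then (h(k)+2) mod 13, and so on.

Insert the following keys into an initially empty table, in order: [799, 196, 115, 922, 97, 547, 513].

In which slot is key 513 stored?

799: h=6 -> slot 6
196: h=1 -> slot 1
115: h=11 -> slot 11
922: h=12 -> slot 12
97: h=6, probe 6,7 -> slot 7
547: h=1, probe 1,2 -> slot 2
513: h=6, probe 6,7,8 -> slot 8
Table: [_, 196, 547, _, _, _, 799, 97, 513, _, _, 115, 922]

8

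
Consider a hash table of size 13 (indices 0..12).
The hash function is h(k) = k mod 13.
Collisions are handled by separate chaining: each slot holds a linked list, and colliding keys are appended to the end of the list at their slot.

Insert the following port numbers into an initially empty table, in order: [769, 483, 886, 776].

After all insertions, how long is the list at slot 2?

3

Insert 769: h=2, bucket 2 empty → new chain.
Insert 483: h=2, bucket 2 nonempty → append to chain.
Insert 886: h=2, bucket 2 nonempty → append to chain.
Insert 776: h=9, bucket 9 empty → new chain.
Final buckets:
0: _
1: _
2: 769 -> 483 -> 886
3: _
4: _
5: _
6: _
7: _
8: _
9: 776
10: _
11: _
12: _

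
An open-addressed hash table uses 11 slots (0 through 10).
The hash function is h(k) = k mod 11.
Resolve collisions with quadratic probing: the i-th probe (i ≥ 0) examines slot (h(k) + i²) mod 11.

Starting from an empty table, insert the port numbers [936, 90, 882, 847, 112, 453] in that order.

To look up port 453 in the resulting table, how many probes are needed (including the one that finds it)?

5

936: h=1 => slot 1
90: h=2 => slot 2
882: h=2, probe 2,3 => slot 3
847: h=0 => slot 0
112: h=2, probe 2,3,6 => slot 6
453: h=2, probe 2,3,6,0,7 => slot 7
Table: [847, 936, 90, 882, -, -, 112, 453, -, -, -]
Lookup 453: h=2, probe 2,3,6,0,7 → found at 7.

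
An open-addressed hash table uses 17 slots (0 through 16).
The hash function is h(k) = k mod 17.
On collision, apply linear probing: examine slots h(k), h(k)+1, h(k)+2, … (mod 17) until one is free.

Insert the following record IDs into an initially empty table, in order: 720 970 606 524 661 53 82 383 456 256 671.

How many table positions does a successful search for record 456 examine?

4

720 hashes to 6; slot 6 is free => place at 6.
970 hashes to 1; slot 1 is free => place at 1.
606 hashes to 11; slot 11 is free => place at 11.
524 hashes to 14; slot 14 is free => place at 14.
661 hashes to 15; slot 15 is free => place at 15.
53 hashes to 2; slot 2 is free => place at 2.
82 hashes to 14; 14,15 taken => place at 16.
383 hashes to 9; slot 9 is free => place at 9.
456 hashes to 14; 14,15,16 taken => place at 0.
256 hashes to 1; 1,2 taken => place at 3.
671 hashes to 8; slot 8 is free => place at 8.
Table: [456, 970, 53, 256, -, -, 720, -, 671, 383, -, 606, -, -, 524, 661, 82]
Lookup 456: h=14, probe 14,15,16,0 → found at 0.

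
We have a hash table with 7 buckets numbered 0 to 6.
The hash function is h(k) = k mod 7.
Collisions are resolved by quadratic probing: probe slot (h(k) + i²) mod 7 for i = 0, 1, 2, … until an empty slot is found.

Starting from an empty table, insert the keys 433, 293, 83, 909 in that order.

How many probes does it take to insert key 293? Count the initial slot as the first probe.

433 hashes to 6; slot 6 is free => place at 6.
293 hashes to 6; 6 taken => place at 0.
83 hashes to 6; 6,0 taken => place at 3.
909 hashes to 6; 6,0,3 taken => place at 1.
Table: [293, 909, —, 83, —, —, 433]

2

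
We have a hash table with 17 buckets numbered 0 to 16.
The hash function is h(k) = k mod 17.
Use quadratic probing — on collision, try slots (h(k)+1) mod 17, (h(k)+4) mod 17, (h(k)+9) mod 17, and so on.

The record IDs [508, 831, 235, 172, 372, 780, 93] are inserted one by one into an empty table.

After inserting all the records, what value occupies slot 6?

780

508 hashes to 15; slot 15 is free => place at 15.
831 hashes to 15; 15 taken => place at 16.
235 hashes to 14; slot 14 is free => place at 14.
172 hashes to 2; slot 2 is free => place at 2.
372 hashes to 15; 15,16,2 taken => place at 7.
780 hashes to 15; 15,16,2,7,14 taken => place at 6.
93 hashes to 8; slot 8 is free => place at 8.
Table: [., ., 172, ., ., ., 780, 372, 93, ., ., ., ., ., 235, 508, 831]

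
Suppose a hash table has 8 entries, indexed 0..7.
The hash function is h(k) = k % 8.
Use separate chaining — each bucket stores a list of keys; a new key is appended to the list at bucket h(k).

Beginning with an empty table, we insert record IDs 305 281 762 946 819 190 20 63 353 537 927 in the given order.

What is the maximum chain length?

4

Insert 305: h=1, bucket 1 empty -> new chain.
Insert 281: h=1, bucket 1 nonempty -> append to chain.
Insert 762: h=2, bucket 2 empty -> new chain.
Insert 946: h=2, bucket 2 nonempty -> append to chain.
Insert 819: h=3, bucket 3 empty -> new chain.
Insert 190: h=6, bucket 6 empty -> new chain.
Insert 20: h=4, bucket 4 empty -> new chain.
Insert 63: h=7, bucket 7 empty -> new chain.
Insert 353: h=1, bucket 1 nonempty -> append to chain.
Insert 537: h=1, bucket 1 nonempty -> append to chain.
Insert 927: h=7, bucket 7 nonempty -> append to chain.
Final buckets:
0: .
1: 305 -> 281 -> 353 -> 537
2: 762 -> 946
3: 819
4: 20
5: .
6: 190
7: 63 -> 927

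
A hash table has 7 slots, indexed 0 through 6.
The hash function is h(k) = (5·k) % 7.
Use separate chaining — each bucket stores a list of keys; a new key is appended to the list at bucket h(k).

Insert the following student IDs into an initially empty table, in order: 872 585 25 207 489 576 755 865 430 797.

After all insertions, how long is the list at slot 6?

872 -> bucket 6
585 -> bucket 6 (collision)
25 -> bucket 6 (collision)
207 -> bucket 6 (collision)
489 -> bucket 2
576 -> bucket 3
755 -> bucket 2 (collision)
865 -> bucket 6 (collision)
430 -> bucket 1
797 -> bucket 2 (collision)
Final buckets:
0: _
1: 430
2: 489 -> 755 -> 797
3: 576
4: _
5: _
6: 872 -> 585 -> 25 -> 207 -> 865

5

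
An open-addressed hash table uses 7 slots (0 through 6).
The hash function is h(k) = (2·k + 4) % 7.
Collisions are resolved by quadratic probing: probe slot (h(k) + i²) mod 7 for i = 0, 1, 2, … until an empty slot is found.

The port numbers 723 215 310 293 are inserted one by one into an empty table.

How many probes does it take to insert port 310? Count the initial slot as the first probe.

2

Insert 723: h=1, slot 1 empty -> index 1.
Insert 215: h=0, slot 0 empty -> index 0.
Insert 310: h=1, slot 1 occupied -> index 2.
Insert 293: h=2, slot 2 occupied -> index 3.
Table: [215, 723, 310, 293, -, -, -]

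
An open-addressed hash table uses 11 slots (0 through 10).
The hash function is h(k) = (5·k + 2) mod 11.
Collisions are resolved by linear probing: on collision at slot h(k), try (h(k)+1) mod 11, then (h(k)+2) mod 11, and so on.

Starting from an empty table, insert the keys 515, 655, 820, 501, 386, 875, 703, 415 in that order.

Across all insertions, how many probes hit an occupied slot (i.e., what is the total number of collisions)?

6

515 hashes to 3; slot 3 is free -> place at 3.
655 hashes to 10; slot 10 is free -> place at 10.
820 hashes to 10; 10 taken -> place at 0.
501 hashes to 10; 10,0 taken -> place at 1.
386 hashes to 7; slot 7 is free -> place at 7.
875 hashes to 10; 10,0,1 taken -> place at 2.
703 hashes to 8; slot 8 is free -> place at 8.
415 hashes to 9; slot 9 is free -> place at 9.
Table: [820, 501, 875, 515, -, -, -, 386, 703, 415, 655]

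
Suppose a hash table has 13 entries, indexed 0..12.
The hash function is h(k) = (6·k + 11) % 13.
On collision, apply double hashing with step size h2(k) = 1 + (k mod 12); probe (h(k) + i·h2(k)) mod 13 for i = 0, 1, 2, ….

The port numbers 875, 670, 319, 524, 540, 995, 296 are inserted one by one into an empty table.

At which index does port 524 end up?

5

875: h=9 → slot 9
670: h=1 → slot 1
319: h=1, h2=8, probe 1,9,4 → slot 4
524: h=9, h2=9, probe 9,5 → slot 5
540: h=1, h2=1, probe 1,2 → slot 2
995: h=1, h2=12, probe 1,0 → slot 0
296: h=6 → slot 6
Table: [995, 670, 540, ∅, 319, 524, 296, ∅, ∅, 875, ∅, ∅, ∅]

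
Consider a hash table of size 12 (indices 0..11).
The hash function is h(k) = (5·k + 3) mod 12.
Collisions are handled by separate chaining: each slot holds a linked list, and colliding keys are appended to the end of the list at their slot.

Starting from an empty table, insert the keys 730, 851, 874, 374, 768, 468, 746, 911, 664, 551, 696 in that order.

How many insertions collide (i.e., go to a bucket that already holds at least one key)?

730 → bucket 5
851 → bucket 10
874 → bucket 5 (collision)
374 → bucket 1
768 → bucket 3
468 → bucket 3 (collision)
746 → bucket 1 (collision)
911 → bucket 10 (collision)
664 → bucket 11
551 → bucket 10 (collision)
696 → bucket 3 (collision)
Final buckets:
0: —
1: 374 -> 746
2: —
3: 768 -> 468 -> 696
4: —
5: 730 -> 874
6: —
7: —
8: —
9: —
10: 851 -> 911 -> 551
11: 664

6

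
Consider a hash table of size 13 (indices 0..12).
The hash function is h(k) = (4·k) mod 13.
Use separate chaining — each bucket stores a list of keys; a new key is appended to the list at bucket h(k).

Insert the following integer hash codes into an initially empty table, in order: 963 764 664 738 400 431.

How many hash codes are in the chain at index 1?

963 → bucket 4
764 → bucket 1
664 → bucket 4 (collision)
738 → bucket 1 (collision)
400 → bucket 1 (collision)
431 → bucket 8
Final buckets:
0: _
1: 764 -> 738 -> 400
2: _
3: _
4: 963 -> 664
5: _
6: _
7: _
8: 431
9: _
10: _
11: _
12: _

3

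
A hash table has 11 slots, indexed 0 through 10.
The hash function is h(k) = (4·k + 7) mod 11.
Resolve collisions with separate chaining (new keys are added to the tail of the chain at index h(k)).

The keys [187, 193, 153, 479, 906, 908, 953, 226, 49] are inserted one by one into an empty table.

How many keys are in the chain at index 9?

4

Insert 187: h=7, bucket 7 empty → new chain.
Insert 193: h=9, bucket 9 empty → new chain.
Insert 153: h=3, bucket 3 empty → new chain.
Insert 479: h=9, bucket 9 nonempty → append to chain.
Insert 906: h=1, bucket 1 empty → new chain.
Insert 908: h=9, bucket 9 nonempty → append to chain.
Insert 953: h=2, bucket 2 empty → new chain.
Insert 226: h=9, bucket 9 nonempty → append to chain.
Insert 49: h=5, bucket 5 empty → new chain.
Final buckets:
0: -
1: 906
2: 953
3: 153
4: -
5: 49
6: -
7: 187
8: -
9: 193 -> 479 -> 908 -> 226
10: -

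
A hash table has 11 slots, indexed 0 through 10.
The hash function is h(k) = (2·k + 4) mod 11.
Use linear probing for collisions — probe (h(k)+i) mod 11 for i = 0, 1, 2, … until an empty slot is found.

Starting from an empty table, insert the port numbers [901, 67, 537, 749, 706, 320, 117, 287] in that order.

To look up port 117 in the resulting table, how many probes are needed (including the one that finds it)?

901 hashes to 2; slot 2 is free -> place at 2.
67 hashes to 6; slot 6 is free -> place at 6.
537 hashes to 0; slot 0 is free -> place at 0.
749 hashes to 6; 6 taken -> place at 7.
706 hashes to 8; slot 8 is free -> place at 8.
320 hashes to 6; 6,7,8 taken -> place at 9.
117 hashes to 7; 7,8,9 taken -> place at 10.
287 hashes to 6; 6,7,8,9,10,0 taken -> place at 1.
Table: [537, 287, 901, -, -, -, 67, 749, 706, 320, 117]
Lookup 117: h=7, probe 7,8,9,10 → found at 10.

4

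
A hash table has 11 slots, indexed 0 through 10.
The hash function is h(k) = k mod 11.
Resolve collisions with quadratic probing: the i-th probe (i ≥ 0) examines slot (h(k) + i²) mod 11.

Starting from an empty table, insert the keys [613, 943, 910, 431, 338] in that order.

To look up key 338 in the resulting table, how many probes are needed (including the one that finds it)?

4

613 hashes to 8; slot 8 is free -> place at 8.
943 hashes to 8; 8 taken -> place at 9.
910 hashes to 8; 8,9 taken -> place at 1.
431 hashes to 2; slot 2 is free -> place at 2.
338 hashes to 8; 8,9,1 taken -> place at 6.
Table: [_, 910, 431, _, _, _, 338, _, 613, 943, _]
Lookup 338: h=8, probe 8,9,1,6 → found at 6.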